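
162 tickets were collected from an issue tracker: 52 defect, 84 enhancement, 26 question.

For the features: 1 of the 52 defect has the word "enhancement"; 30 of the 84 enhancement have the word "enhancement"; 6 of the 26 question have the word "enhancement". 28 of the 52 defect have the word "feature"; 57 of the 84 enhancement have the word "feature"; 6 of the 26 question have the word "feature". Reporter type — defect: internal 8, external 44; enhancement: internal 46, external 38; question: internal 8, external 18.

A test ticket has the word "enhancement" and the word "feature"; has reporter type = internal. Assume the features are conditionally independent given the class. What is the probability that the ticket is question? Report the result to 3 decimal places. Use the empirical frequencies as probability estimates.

0.037

defect: (52/162) × (1/52) × (28/52) × (8/52) ≈ 0.000511359
enhancement: (84/162) × (30/84) × (57/84) × (46/84) ≈ 0.0688146
question: (26/162) × (6/26) × (6/26) × (8/26) ≈ 0.00262985
P(question | x) = 0.00262985 / 0.071955809 ≈ 0.037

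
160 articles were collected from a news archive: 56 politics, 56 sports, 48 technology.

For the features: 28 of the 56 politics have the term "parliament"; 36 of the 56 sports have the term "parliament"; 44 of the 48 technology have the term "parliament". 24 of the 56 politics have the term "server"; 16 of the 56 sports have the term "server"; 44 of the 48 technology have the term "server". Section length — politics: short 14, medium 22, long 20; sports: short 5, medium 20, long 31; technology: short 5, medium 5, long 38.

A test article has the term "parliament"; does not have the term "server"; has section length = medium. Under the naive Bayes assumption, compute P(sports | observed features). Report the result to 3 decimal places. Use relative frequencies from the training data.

0.579

politics: (56/160) × (28/56) × (32/56) × (22/56) ≈ 0.0392857
sports: (56/160) × (36/56) × (40/56) × (20/56) ≈ 0.057398
technology: (48/160) × (44/48) × (4/48) × (5/48) ≈ 0.00238715
P(sports | x) = 0.057398 / 0.09907085 ≈ 0.579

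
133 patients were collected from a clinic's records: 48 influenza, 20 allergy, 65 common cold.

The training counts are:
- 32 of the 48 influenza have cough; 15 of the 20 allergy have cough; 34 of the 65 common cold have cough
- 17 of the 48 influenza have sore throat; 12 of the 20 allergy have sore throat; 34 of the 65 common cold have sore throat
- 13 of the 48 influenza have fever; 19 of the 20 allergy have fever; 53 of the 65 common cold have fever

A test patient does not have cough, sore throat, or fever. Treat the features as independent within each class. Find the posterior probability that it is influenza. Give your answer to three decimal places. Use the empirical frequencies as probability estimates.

0.727

influenza: (48/133) × (16/48) × (31/48) × (35/48) ≈ 0.056652
allergy: (20/133) × (5/20) × (8/20) × (1/20) ≈ 0.00075188
common cold: (65/133) × (31/65) × (31/65) × (12/65) ≈ 0.0205223
P(influenza | x) = 0.056652 / 0.07792618 ≈ 0.727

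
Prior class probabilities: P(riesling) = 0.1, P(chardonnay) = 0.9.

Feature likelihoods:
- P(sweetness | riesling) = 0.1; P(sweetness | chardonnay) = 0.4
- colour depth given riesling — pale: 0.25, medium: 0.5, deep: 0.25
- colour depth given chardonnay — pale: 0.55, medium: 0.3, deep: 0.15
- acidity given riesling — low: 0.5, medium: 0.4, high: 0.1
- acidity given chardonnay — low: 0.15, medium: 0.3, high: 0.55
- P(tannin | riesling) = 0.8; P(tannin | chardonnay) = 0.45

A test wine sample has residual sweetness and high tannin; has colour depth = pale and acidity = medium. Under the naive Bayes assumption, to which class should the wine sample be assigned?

riesling: 0.1 × 0.1 × 0.25 × 0.4 × 0.8 = 0.0008
chardonnay: 0.9 × 0.4 × 0.55 × 0.3 × 0.45 = 0.02673
Highest score → chardonnay.

chardonnay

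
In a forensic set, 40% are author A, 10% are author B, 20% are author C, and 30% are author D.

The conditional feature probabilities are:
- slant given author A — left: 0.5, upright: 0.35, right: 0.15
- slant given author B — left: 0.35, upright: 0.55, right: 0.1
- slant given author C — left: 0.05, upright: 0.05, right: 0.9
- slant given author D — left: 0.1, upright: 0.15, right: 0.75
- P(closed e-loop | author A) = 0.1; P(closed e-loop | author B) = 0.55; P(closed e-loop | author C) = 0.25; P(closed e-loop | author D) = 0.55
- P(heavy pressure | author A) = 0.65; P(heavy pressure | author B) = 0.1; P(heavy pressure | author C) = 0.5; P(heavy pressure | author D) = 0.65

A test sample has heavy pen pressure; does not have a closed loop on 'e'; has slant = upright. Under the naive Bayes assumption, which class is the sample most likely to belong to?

author A: 0.4 × 0.35 × (1−0.1) × 0.65 = 0.0819
author B: 0.1 × 0.55 × (1−0.55) × 0.1 = 0.002475
author C: 0.2 × 0.05 × (1−0.25) × 0.5 = 0.00375
author D: 0.3 × 0.15 × (1−0.55) × 0.65 = 0.0131625
Highest score → author A.

author A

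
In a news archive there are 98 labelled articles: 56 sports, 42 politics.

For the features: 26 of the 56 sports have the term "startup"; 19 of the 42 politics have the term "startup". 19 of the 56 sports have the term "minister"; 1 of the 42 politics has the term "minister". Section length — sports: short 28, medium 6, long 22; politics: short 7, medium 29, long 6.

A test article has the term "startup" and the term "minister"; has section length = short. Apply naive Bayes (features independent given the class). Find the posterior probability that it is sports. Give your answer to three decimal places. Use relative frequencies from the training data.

sports: (56/98) × (26/56) × (19/56) × (28/56) ≈ 0.0450073
politics: (42/98) × (19/42) × (1/42) × (7/42) ≈ 0.000769355
P(sports | x) = 0.0450073 / 0.045776655 ≈ 0.983

0.983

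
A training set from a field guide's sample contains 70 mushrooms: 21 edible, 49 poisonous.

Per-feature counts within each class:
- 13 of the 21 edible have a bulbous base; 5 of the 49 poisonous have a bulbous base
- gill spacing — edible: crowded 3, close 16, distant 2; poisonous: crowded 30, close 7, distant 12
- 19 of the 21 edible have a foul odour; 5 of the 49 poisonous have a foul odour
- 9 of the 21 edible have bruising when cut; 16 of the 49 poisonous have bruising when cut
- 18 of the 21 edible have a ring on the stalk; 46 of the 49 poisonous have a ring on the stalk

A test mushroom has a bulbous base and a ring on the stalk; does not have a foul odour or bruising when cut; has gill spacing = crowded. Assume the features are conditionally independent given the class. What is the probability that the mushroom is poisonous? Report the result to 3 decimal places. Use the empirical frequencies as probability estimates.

edible: (21/70) × (13/21) × (3/21) × (2/21) × (12/21) × (18/21) ≈ 0.00123758
poisonous: (49/70) × (5/49) × (30/49) × (44/49) × (33/49) × (46/49) ≈ 0.0248275
P(poisonous | x) = 0.0248275 / 0.02606508 ≈ 0.953

0.953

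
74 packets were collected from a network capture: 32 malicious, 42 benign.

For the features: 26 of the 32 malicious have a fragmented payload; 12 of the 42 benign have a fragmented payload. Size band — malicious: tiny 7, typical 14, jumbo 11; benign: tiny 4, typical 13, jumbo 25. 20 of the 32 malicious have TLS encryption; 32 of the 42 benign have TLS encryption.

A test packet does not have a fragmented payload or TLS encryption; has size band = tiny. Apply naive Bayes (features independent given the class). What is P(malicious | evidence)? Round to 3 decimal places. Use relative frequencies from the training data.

0.420

malicious: (32/74) × (6/32) × (7/32) × (12/32) ≈ 0.00665118
benign: (42/74) × (30/42) × (4/42) × (10/42) ≈ 0.00919287
P(malicious | x) = 0.00665118 / 0.01584405 ≈ 0.420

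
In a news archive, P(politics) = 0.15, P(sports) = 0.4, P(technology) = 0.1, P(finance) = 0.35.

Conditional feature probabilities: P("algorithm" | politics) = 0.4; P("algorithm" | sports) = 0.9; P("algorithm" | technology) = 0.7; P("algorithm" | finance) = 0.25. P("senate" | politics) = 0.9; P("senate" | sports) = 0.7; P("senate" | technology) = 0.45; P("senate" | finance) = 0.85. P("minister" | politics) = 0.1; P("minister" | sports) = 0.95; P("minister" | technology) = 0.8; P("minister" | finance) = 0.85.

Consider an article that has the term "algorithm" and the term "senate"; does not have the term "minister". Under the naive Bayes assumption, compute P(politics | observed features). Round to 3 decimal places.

politics: 0.15 × 0.4 × 0.9 × (1−0.1) = 0.0486
sports: 0.4 × 0.9 × 0.7 × (1−0.95) = 0.0126
technology: 0.1 × 0.7 × 0.45 × (1−0.8) = 0.0063
finance: 0.35 × 0.25 × 0.85 × (1−0.85) = 0.01115625
P(politics | x) = 0.0486 / 0.07865625 ≈ 0.618

0.618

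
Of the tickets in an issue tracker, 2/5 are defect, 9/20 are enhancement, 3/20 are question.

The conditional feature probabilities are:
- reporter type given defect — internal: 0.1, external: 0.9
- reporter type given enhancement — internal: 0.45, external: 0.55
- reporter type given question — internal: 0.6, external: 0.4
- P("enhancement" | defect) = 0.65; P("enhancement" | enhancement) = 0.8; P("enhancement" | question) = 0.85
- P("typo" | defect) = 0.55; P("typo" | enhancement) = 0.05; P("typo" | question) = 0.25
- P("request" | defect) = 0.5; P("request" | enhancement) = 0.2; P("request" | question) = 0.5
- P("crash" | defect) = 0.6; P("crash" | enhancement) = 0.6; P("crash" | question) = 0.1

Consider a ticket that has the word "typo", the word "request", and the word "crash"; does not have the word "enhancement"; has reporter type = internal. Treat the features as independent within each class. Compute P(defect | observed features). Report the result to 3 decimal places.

defect: 0.4 × 0.1 × (1−0.65) × 0.55 × 0.5 × 0.6 = 0.00231
enhancement: 0.45 × 0.45 × (1−0.8) × 0.05 × 0.2 × 0.6 = 0.000243
question: 0.15 × 0.6 × (1−0.85) × 0.25 × 0.5 × 0.1 = 0.00016875
P(defect | x) = 0.00231 / 0.00272175 ≈ 0.849

0.849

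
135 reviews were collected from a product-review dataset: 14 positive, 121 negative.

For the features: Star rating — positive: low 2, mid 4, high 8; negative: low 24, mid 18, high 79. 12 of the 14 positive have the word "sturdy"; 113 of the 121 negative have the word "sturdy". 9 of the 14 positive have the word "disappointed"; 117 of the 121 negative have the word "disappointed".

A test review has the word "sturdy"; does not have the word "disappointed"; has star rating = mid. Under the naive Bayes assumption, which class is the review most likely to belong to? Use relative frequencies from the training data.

positive: (14/135) × (4/14) × (12/14) × (5/14) ≈ 0.00907029
negative: (121/135) × (18/121) × (113/121) × (4/121) ≈ 0.00411629
Highest score → positive.

positive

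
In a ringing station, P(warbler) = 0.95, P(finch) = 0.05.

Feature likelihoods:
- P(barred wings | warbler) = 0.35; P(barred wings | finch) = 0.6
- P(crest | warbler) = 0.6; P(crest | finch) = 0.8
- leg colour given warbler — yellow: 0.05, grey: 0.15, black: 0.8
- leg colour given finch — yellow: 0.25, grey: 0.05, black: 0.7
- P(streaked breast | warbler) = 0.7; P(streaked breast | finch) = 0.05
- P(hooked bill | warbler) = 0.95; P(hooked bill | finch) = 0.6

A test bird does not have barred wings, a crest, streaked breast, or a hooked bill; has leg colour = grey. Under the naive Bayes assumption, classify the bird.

warbler: 0.95 × (1−0.35) × (1−0.6) × 0.15 × (1−0.7) × (1−0.95) = 0.00055575
finch: 0.05 × (1−0.6) × (1−0.8) × 0.05 × (1−0.05) × (1−0.6) = 0.000076
Highest score → warbler.

warbler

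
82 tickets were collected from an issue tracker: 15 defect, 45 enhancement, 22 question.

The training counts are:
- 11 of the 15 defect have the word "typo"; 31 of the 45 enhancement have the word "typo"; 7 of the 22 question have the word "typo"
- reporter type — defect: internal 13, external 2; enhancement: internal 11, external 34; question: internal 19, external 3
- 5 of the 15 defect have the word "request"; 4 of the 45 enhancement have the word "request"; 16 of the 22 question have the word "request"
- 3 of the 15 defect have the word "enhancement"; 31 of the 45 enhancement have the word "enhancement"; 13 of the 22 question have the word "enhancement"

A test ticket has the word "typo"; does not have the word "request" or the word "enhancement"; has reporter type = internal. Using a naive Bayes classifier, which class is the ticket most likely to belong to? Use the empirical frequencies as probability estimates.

defect

defect: (15/82) × (11/15) × (13/15) × (10/15) × (12/15) ≈ 0.0620054
enhancement: (45/82) × (31/45) × (11/45) × (41/45) × (14/45) ≈ 0.0261948
question: (22/82) × (7/22) × (19/22) × (6/22) × (9/22) ≈ 0.00822552
Highest score → defect.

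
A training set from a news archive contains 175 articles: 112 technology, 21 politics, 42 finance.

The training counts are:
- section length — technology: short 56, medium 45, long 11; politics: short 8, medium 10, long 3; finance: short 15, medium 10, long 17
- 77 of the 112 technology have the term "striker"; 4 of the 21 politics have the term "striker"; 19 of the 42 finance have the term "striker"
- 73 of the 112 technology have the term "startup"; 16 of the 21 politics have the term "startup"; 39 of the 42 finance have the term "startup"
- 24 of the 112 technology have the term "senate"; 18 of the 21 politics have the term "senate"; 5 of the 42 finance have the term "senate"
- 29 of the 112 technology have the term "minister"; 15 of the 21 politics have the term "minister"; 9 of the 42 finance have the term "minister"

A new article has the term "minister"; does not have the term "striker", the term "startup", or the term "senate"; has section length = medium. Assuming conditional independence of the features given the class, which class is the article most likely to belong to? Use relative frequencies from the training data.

technology: (112/175) × (45/112) × (35/112) × (39/112) × (88/112) × (29/112) ≈ 0.00569267
politics: (21/175) × (10/21) × (17/21) × (5/21) × (3/21) × (15/21) ≈ 0.00112387
finance: (42/175) × (10/42) × (23/42) × (3/42) × (37/42) × (9/42) ≈ 0.000421947
Highest score → technology.

technology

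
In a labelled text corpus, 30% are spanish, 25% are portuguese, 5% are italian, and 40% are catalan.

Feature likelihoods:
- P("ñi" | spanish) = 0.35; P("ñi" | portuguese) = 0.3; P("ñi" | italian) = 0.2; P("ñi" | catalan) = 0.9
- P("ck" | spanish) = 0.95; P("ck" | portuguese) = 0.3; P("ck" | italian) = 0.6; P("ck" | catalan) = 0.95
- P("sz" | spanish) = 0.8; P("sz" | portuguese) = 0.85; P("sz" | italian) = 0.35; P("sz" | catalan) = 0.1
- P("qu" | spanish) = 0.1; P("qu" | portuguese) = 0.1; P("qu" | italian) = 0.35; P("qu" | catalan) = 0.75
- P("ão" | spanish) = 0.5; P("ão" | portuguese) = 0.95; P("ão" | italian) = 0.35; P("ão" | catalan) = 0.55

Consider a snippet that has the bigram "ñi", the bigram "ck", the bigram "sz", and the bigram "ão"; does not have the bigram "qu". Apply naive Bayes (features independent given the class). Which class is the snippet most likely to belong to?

spanish: 0.3 × 0.35 × 0.95 × 0.8 × (1−0.1) × 0.5 = 0.03591
portuguese: 0.25 × 0.3 × 0.3 × 0.85 × (1−0.1) × 0.95 = 0.016351875
italian: 0.05 × 0.2 × 0.6 × 0.35 × (1−0.35) × 0.35 = 0.00047775
catalan: 0.4 × 0.9 × 0.95 × 0.1 × (1−0.75) × 0.55 = 0.0047025
Highest score → spanish.

spanish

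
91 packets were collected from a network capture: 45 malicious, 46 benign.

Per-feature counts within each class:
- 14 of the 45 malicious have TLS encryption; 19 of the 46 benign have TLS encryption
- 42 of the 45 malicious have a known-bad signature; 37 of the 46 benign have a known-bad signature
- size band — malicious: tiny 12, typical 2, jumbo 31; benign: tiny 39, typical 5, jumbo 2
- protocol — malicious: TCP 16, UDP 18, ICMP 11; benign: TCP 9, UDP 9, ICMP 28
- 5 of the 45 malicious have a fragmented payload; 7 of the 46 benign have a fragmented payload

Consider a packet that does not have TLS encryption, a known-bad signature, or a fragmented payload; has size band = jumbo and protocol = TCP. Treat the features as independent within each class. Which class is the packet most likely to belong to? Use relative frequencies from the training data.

malicious

malicious: (45/91) × (31/45) × (3/45) × (31/45) × (16/45) × (40/45) ≈ 0.00494462
benign: (46/91) × (27/46) × (9/46) × (2/46) × (9/46) × (39/46) ≈ 0.000418669
Highest score → malicious.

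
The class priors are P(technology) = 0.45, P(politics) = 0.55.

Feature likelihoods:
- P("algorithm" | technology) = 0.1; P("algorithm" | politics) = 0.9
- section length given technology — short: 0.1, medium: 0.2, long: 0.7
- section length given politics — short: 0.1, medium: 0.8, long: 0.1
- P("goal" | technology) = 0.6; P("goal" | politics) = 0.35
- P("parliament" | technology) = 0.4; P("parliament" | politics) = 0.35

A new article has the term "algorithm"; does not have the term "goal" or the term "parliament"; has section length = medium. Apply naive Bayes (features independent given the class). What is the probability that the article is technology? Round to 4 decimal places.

0.0127

technology: 0.45 × 0.1 × 0.2 × (1−0.6) × (1−0.4) = 0.00216
politics: 0.55 × 0.9 × 0.8 × (1−0.35) × (1−0.35) = 0.16731
P(technology | x) = 0.00216 / 0.16947 ≈ 0.0127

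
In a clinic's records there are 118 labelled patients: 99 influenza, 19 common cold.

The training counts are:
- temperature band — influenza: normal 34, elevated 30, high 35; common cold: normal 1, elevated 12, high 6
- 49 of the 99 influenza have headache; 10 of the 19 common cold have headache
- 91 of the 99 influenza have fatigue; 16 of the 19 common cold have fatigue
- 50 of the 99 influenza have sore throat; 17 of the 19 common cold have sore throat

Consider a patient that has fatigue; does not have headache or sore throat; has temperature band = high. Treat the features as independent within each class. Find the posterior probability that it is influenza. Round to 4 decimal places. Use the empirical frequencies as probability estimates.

influenza: (99/118) × (35/99) × (50/99) × (91/99) × (49/99) ≈ 0.0681535
common cold: (19/118) × (6/19) × (9/19) × (16/19) × (2/19) ≈ 0.00213501
P(influenza | x) = 0.0681535 / 0.07028851 ≈ 0.9696

0.9696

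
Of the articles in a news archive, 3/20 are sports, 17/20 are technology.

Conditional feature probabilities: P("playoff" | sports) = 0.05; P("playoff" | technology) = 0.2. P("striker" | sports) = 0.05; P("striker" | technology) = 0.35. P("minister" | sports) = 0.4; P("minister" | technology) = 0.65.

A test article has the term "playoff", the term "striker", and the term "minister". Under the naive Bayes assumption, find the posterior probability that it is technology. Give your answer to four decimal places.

0.9961

sports: 0.15 × 0.05 × 0.05 × 0.4 = 0.00015
technology: 0.85 × 0.2 × 0.35 × 0.65 = 0.038675
P(technology | x) = 0.038675 / 0.038825 ≈ 0.9961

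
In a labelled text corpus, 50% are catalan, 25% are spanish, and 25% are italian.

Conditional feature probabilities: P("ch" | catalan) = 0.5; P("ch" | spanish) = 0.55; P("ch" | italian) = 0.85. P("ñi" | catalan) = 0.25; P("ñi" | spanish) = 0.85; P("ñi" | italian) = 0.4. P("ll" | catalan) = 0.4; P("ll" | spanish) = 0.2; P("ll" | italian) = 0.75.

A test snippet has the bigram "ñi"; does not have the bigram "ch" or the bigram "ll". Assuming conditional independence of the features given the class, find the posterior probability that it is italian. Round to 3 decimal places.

catalan: 0.5 × (1−0.5) × 0.25 × (1−0.4) = 0.0375
spanish: 0.25 × (1−0.55) × 0.85 × (1−0.2) = 0.0765
italian: 0.25 × (1−0.85) × 0.4 × (1−0.75) = 0.00375
P(italian | x) = 0.00375 / 0.11775 ≈ 0.032

0.032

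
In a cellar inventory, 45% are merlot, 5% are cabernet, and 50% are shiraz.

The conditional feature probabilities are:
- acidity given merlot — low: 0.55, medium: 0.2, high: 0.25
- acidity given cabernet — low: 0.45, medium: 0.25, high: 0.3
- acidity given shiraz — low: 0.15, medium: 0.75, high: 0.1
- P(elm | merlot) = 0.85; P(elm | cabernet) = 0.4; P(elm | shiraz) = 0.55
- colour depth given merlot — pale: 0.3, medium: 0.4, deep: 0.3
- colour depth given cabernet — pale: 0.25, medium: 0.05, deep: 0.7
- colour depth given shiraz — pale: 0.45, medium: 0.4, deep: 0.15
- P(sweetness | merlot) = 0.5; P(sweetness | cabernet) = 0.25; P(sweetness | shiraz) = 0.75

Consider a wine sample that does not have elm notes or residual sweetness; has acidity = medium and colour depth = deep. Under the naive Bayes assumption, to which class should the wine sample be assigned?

shiraz

merlot: 0.45 × 0.2 × (1−0.85) × 0.3 × (1−0.5) = 0.002025
cabernet: 0.05 × 0.25 × (1−0.4) × 0.7 × (1−0.25) = 0.0039375
shiraz: 0.5 × 0.75 × (1−0.55) × 0.15 × (1−0.75) = 0.006328125
Highest score → shiraz.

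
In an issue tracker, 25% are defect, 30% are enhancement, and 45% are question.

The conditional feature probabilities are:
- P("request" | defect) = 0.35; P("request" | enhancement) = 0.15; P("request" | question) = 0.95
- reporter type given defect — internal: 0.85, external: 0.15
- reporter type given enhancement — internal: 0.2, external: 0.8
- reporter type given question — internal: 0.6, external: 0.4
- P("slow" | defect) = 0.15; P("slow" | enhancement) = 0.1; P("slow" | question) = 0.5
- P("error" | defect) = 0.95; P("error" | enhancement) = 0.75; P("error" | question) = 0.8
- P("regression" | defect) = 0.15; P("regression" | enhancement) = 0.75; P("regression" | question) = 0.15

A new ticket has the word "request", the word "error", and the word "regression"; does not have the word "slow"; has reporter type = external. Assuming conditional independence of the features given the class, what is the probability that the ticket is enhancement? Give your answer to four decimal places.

defect: 0.25 × 0.35 × 0.15 × (1−0.15) × 0.95 × 0.15 = 0.001589765625
enhancement: 0.3 × 0.15 × 0.8 × (1−0.1) × 0.75 × 0.75 = 0.018225
question: 0.45 × 0.95 × 0.4 × (1−0.5) × 0.8 × 0.15 = 0.01026
P(enhancement | x) = 0.018225 / 0.030074765625 ≈ 0.6060

0.6060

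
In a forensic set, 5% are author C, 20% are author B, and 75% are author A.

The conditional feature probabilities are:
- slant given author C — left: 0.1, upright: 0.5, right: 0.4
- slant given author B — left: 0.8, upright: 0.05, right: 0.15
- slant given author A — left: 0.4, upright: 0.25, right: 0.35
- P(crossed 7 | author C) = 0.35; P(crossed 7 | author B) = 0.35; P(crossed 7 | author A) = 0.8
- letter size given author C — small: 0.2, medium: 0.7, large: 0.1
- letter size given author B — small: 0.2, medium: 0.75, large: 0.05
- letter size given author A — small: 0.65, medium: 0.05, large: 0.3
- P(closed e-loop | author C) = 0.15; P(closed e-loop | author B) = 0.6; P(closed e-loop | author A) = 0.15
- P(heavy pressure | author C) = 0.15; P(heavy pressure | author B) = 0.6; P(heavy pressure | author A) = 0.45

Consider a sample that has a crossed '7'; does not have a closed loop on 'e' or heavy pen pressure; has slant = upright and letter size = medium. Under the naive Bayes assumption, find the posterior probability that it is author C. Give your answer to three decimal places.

0.530

author C: 0.05 × 0.5 × 0.35 × 0.7 × (1−0.15) × (1−0.15) = 0.0044253125
author B: 0.2 × 0.05 × 0.35 × 0.75 × (1−0.6) × (1−0.6) = 0.00042
author A: 0.75 × 0.25 × 0.8 × 0.05 × (1−0.15) × (1−0.45) = 0.00350625
P(author C | x) = 0.0044253125 / 0.0083515625 ≈ 0.530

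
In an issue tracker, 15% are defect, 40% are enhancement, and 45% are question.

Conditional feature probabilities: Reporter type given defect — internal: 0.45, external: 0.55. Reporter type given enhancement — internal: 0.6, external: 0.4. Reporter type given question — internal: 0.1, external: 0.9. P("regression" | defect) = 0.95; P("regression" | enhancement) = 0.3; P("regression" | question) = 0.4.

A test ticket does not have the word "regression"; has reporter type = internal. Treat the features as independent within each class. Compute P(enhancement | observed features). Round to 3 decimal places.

0.847

defect: 0.15 × 0.45 × (1−0.95) = 0.003375
enhancement: 0.4 × 0.6 × (1−0.3) = 0.168
question: 0.45 × 0.1 × (1−0.4) = 0.027
P(enhancement | x) = 0.168 / 0.198375 ≈ 0.847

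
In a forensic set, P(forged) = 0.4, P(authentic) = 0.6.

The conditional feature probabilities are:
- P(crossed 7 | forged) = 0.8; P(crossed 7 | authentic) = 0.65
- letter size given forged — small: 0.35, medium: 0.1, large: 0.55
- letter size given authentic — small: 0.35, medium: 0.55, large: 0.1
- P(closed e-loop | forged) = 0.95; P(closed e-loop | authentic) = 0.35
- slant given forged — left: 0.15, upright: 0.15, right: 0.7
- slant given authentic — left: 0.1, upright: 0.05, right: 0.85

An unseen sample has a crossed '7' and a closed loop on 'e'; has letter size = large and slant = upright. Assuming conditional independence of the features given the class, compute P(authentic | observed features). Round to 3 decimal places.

forged: 0.4 × 0.8 × 0.55 × 0.95 × 0.15 = 0.02508
authentic: 0.6 × 0.65 × 0.1 × 0.35 × 0.05 = 0.0006825
P(authentic | x) = 0.0006825 / 0.0257625 ≈ 0.026

0.026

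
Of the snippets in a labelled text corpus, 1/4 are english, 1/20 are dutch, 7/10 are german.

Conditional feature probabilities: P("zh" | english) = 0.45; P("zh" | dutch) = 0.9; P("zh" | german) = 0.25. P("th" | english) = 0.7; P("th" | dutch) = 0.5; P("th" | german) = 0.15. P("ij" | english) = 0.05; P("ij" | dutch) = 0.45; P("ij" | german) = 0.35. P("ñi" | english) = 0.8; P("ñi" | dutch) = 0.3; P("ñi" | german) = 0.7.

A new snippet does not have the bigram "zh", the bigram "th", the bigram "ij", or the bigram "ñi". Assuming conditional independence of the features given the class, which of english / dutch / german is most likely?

english: 0.25 × (1−0.45) × (1−0.7) × (1−0.05) × (1−0.8) = 0.0078375
dutch: 0.05 × (1−0.9) × (1−0.5) × (1−0.45) × (1−0.3) = 0.0009625
german: 0.7 × (1−0.25) × (1−0.15) × (1−0.35) × (1−0.7) = 0.08701875
Highest score → german.

german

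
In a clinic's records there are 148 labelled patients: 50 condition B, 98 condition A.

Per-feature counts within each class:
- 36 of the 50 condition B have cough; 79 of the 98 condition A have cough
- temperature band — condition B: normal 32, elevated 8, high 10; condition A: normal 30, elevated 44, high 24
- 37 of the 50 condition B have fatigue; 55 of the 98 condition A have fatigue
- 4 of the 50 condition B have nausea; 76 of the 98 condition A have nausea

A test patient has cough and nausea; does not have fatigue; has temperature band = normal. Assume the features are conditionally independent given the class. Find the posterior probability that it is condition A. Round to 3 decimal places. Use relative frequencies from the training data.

0.945

condition B: (50/148) × (36/50) × (32/50) × (13/50) × (4/50) ≈ 0.00323805
condition A: (98/148) × (79/98) × (30/98) × (43/98) × (76/98) ≈ 0.055602
P(condition A | x) = 0.055602 / 0.05884005 ≈ 0.945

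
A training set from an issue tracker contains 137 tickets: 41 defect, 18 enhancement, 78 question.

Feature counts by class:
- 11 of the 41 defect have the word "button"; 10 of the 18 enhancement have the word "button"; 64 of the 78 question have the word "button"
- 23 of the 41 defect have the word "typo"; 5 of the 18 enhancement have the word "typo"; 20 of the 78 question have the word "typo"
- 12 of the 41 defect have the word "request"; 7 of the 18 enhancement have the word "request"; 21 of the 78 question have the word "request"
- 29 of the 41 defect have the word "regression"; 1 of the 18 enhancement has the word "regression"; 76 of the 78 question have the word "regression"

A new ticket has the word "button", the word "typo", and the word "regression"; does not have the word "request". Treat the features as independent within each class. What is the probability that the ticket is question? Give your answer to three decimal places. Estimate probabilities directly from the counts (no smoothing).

defect: (41/137) × (11/41) × (23/41) × (29/41) × (29/41) ≈ 0.0225343
enhancement: (18/137) × (10/18) × (5/18) × (11/18) × (1/18) ≈ 0.000688374
question: (78/137) × (64/78) × (20/78) × (57/78) × (76/78) ≈ 0.0852892
P(question | x) = 0.0852892 / 0.108511874 ≈ 0.786

0.786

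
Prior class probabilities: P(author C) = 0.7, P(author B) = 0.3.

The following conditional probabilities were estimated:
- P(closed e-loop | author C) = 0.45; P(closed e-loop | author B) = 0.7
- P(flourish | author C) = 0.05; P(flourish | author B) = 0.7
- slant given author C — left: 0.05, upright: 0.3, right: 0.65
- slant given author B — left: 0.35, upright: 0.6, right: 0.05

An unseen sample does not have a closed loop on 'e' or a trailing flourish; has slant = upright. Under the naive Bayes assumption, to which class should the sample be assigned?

author C

author C: 0.7 × (1−0.45) × (1−0.05) × 0.3 = 0.109725
author B: 0.3 × (1−0.7) × (1−0.7) × 0.6 = 0.0162
Highest score → author C.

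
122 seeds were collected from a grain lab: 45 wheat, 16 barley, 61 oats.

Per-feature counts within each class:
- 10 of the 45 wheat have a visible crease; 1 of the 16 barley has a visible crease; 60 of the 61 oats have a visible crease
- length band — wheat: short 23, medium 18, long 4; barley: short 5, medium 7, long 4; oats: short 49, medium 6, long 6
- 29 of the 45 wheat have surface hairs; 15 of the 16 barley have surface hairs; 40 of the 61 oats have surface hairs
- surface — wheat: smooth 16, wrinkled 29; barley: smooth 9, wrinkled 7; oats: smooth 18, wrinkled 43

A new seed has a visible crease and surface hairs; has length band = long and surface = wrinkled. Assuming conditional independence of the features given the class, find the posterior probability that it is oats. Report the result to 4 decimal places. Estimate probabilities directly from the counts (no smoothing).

wheat: (45/122) × (10/45) × (4/45) × (29/45) × (29/45) ≈ 0.00302593
barley: (16/122) × (1/16) × (4/16) × (15/16) × (7/16) ≈ 0.000840484
oats: (61/122) × (60/61) × (6/61) × (40/61) × (43/61) ≈ 0.0223605
P(oats | x) = 0.0223605 / 0.026226914 ≈ 0.8526

0.8526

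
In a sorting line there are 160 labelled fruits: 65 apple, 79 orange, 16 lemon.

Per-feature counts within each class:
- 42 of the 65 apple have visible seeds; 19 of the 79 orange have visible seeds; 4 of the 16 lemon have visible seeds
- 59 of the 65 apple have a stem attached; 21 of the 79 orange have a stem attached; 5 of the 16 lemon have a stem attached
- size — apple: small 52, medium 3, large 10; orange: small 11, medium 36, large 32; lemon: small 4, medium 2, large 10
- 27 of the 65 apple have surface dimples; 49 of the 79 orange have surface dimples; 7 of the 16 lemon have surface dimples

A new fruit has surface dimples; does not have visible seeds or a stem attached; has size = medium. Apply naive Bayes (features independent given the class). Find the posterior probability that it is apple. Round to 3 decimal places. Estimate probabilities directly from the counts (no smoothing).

apple: (65/160) × (23/65) × (6/65) × (3/65) × (27/65) ≈ 0.000254392
orange: (79/160) × (60/79) × (58/79) × (36/79) × (49/79) ≈ 0.0778174
lemon: (16/160) × (12/16) × (11/16) × (2/16) × (7/16) = 0.00281982421875
P(apple | x) = 0.000254392 / 0.08089161621875 ≈ 0.003

0.003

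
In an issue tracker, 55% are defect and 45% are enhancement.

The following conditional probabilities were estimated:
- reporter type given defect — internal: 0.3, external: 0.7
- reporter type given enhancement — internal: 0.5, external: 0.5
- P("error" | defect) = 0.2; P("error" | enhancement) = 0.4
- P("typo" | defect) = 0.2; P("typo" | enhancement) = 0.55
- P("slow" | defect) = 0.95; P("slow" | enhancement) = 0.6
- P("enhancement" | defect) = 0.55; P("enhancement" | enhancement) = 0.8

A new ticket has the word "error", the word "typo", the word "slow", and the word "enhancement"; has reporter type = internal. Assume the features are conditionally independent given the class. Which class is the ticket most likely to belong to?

defect: 0.55 × 0.3 × 0.2 × 0.2 × 0.95 × 0.55 = 0.0034485
enhancement: 0.45 × 0.5 × 0.4 × 0.55 × 0.6 × 0.8 = 0.02376
Highest score → enhancement.

enhancement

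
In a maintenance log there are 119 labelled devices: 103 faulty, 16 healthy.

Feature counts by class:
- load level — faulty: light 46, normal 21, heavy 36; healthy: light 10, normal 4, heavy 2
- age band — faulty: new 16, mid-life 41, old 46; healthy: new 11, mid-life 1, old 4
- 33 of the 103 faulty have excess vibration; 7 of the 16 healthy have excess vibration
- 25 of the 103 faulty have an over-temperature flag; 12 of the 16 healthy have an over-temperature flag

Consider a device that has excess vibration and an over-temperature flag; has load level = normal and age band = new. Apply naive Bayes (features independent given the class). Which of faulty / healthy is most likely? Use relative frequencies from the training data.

healthy

faulty: (103/119) × (21/103) × (16/103) × (33/103) × (25/103) ≈ 0.00213174
healthy: (16/119) × (4/16) × (11/16) × (7/16) × (12/16) ≈ 0.00758272
Highest score → healthy.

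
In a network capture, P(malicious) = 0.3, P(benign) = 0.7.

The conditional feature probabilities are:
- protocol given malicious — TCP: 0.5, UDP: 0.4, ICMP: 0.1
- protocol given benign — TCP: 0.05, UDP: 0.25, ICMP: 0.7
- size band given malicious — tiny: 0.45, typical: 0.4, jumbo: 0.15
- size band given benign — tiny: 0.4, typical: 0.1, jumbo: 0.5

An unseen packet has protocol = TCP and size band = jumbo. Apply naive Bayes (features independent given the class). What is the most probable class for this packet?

malicious

malicious: 0.3 × 0.5 × 0.15 = 0.0225
benign: 0.7 × 0.05 × 0.5 = 0.0175
Highest score → malicious.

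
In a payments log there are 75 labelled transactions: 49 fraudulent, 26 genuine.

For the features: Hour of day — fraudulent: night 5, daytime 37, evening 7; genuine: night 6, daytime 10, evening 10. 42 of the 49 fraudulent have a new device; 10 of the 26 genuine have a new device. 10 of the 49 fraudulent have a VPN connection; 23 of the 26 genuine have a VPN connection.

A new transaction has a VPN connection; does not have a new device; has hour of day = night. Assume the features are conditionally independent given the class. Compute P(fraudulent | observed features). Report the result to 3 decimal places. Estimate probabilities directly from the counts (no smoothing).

0.043

fraudulent: (49/75) × (5/49) × (7/49) × (10/49) ≈ 0.00194363
genuine: (26/75) × (6/26) × (16/26) × (23/26) ≈ 0.0435503
P(fraudulent | x) = 0.00194363 / 0.04549393 ≈ 0.043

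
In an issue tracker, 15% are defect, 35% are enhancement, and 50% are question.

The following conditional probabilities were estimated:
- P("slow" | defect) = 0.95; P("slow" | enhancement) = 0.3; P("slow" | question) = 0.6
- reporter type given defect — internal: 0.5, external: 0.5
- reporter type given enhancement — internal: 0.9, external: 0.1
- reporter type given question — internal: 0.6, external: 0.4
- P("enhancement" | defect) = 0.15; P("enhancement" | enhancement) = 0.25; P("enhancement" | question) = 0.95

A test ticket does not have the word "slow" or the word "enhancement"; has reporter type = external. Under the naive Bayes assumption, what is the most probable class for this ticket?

defect: 0.15 × (1−0.95) × 0.5 × (1−0.15) = 0.0031875
enhancement: 0.35 × (1−0.3) × 0.1 × (1−0.25) = 0.018375
question: 0.5 × (1−0.6) × 0.4 × (1−0.95) = 0.004
Highest score → enhancement.

enhancement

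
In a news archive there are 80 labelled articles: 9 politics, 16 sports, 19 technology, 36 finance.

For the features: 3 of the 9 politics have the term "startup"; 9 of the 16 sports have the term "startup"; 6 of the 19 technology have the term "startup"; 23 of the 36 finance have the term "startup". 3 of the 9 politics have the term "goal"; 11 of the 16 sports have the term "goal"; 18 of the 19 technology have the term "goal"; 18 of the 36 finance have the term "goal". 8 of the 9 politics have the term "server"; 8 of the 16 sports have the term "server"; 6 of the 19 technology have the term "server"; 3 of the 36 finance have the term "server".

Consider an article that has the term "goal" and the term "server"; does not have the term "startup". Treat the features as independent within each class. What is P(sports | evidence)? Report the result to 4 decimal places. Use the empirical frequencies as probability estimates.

politics: (9/80) × (6/9) × (3/9) × (8/9) ≈ 0.0222222
sports: (16/80) × (7/16) × (11/16) × (8/16) = 0.030078125
technology: (19/80) × (13/19) × (18/19) × (6/19) ≈ 0.048615
finance: (36/80) × (13/36) × (18/36) × (3/36) ≈ 0.00677083
P(sports | x) = 0.030078125 / 0.107686155 ≈ 0.2793

0.2793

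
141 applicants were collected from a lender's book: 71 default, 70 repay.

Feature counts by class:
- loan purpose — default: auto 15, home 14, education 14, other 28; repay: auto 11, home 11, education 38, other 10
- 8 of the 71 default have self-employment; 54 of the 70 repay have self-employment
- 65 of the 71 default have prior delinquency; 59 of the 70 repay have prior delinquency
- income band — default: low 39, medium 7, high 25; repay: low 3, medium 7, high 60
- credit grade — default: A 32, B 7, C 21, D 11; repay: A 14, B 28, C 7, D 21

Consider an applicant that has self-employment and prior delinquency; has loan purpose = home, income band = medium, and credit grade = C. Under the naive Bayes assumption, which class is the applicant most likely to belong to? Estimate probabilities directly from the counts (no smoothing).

default: (71/141) × (14/71) × (8/71) × (65/71) × (7/71) × (21/71) ≈ 0.000298673
repay: (70/141) × (11/70) × (54/70) × (59/70) × (7/70) × (7/70) ≈ 0.000507251
Highest score → repay.

repay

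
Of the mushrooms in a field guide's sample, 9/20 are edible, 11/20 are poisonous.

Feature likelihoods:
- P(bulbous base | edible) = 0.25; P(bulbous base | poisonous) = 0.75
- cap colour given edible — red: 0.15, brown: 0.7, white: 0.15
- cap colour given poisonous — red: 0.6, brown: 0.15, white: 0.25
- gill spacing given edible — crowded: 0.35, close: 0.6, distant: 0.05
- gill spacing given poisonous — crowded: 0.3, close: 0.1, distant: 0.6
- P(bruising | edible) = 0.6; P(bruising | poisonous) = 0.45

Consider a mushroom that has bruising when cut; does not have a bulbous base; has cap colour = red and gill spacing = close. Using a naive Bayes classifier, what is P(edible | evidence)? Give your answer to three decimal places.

edible: 0.45 × (1−0.25) × 0.15 × 0.6 × 0.6 = 0.018225
poisonous: 0.55 × (1−0.75) × 0.6 × 0.1 × 0.45 = 0.0037125
P(edible | x) = 0.018225 / 0.0219375 ≈ 0.831

0.831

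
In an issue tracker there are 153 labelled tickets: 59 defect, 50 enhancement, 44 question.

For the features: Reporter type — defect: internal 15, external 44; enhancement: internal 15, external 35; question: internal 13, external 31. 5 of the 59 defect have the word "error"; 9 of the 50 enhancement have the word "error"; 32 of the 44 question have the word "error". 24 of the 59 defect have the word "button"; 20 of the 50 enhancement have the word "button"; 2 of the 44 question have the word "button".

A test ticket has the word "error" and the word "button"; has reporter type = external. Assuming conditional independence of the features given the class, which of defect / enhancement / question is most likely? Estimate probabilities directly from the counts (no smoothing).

defect: (59/153) × (44/59) × (5/59) × (24/59) ≈ 0.00991376
enhancement: (50/153) × (35/50) × (9/50) × (20/50) ≈ 0.0164706
question: (44/153) × (31/44) × (32/44) × (2/44) ≈ 0.006698
Highest score → enhancement.

enhancement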